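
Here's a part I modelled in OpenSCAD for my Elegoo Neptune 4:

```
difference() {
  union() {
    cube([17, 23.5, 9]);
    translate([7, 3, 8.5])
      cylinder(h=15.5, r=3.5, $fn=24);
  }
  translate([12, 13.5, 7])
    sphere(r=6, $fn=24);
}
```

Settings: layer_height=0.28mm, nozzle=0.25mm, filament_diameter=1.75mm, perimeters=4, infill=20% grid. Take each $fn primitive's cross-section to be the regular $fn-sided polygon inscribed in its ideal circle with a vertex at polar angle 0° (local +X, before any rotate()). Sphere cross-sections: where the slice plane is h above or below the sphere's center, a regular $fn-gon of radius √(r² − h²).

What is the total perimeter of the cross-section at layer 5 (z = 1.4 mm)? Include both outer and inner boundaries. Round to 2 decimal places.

94.50 mm

At z = 1.4 mm: the cube is present — its section is the full 17×23.5 rectangle (perimeter 81.00 mm); the cylinder at (7, 3) is not intersected at this z (z outside [8.5, 24]); Taking the union: only the 17×23.5 cube is present, so the union is just that shape — boundary = 81.00 mm; the sphere at (12, 13.5): section is a regular 24-gon, circumradius = √(r²−h²) = √(6²−5.6²) = 2.154 (perimeter = 2·24·2.154·sin(180°/24) = 13.50 mm); Taking the first minus the rest: starting from the result so far, the r=6 sphere at (12, 13.5) lies wholly inside it (removes its full 14.41 mm² and its 13.50 mm outline becomes a hole wall) — boundary (outer + 1 inner loop) = 94.50 mm. Overall, the cross-section is one region with 1 hole. Total boundary length (outer + inner) = 94.50 mm.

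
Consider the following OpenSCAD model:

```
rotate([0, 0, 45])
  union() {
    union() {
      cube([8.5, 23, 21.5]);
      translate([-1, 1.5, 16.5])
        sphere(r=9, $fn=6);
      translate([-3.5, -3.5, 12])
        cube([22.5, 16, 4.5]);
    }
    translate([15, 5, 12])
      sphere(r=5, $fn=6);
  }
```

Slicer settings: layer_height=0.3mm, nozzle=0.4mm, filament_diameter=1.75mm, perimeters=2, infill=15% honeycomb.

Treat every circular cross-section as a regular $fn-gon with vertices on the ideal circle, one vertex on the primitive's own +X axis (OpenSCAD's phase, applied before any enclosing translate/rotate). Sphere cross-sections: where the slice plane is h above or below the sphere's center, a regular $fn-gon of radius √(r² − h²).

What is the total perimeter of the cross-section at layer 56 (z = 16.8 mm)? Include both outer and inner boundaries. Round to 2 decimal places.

At z = 16.8 mm: the cube is present — its section is the full 8.5×23 rectangle (perimeter 63.00 mm); the sphere at (-1, 1.5): section is a regular 6-gon, circumradius = √(r²−h²) = √(9²−0.3²) = 8.995 (perimeter = 2·6·8.995·sin(180°/6) = 53.97 mm); the cube at (-3.5, -3.5) is not intersected at this z (z outside [12, 16.5]); Combining (union): the regions partially overlap (shared area 56.11 mm²), so the edge portions inside another operand are dropped and the merged outline is re-measured after clipping — boundary = 86.33 mm; the r=5 sphere at (15, 5) slices to a regular 6-gon of circumradius 1.400 (√(r²−h²) with h=4.8 from center) (perimeter = 2·6·1.400·sin(180°/6) = 8.40 mm); Combining (union): the 2 present regions are separate (no shared area or edge), so areas and boundary lengths simply add and each stays a separate island — boundary = 94.73 mm; (rotated 45° about Z; rotation is an isometry so areas/perimeters/island counts are preserved). Overall, the cross-section has 2 separate islands. Total boundary length (outer) = 94.73 mm.

94.73 mm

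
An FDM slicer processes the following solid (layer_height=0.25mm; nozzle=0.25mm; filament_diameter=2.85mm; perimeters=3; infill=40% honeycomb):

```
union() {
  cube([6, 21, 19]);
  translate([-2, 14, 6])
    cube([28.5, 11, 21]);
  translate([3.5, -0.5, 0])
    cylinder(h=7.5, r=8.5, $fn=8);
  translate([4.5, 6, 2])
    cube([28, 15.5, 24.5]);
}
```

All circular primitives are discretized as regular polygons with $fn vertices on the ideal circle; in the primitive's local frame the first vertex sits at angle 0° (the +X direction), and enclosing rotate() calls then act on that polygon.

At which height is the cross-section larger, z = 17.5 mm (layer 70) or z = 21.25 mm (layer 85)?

layer 70 (z = 17.5 mm)

Layer 70 (z = 17.5): the cube is present — its section is the full 6×21 rectangle (area 126.00 mm²); the 28.5×11 cube at (-2, 14) contributes its full rectangle (area 313.50 mm²); the cylinder at (3.5, -0.5) is not intersected at this z (z outside [0, 7.5]); the 28×15.5 cube at (4.5, 6) contributes its full rectangle (area 434.00 mm²); Merging all regions: the regions partially overlap — summed areas 873.50 mm² minus the doubly-counted overlap 219.00 mm² gives 654.50 mm² — area = 654.50 mm². So its area = 654.50 mm². Layer 85 (z = 21.25): the cube is absent (z outside [0, 19]); the 28.5×11 cube at (-2, 14) contributes its full rectangle (area 313.50 mm²); the cylinder at (3.5, -0.5) does not reach this height (z outside [0, 7.5]); the 28×15.5 cube at (4.5, 6) contributes its full rectangle (area 434.00 mm²); Merging all regions: the regions partially overlap — summed areas 747.50 mm² minus the doubly-counted overlap 165.00 mm² gives 582.50 mm² — area = 582.50 mm². So its area = 582.50 mm². Layer 70 is larger (654.50 vs 582.50 mm²).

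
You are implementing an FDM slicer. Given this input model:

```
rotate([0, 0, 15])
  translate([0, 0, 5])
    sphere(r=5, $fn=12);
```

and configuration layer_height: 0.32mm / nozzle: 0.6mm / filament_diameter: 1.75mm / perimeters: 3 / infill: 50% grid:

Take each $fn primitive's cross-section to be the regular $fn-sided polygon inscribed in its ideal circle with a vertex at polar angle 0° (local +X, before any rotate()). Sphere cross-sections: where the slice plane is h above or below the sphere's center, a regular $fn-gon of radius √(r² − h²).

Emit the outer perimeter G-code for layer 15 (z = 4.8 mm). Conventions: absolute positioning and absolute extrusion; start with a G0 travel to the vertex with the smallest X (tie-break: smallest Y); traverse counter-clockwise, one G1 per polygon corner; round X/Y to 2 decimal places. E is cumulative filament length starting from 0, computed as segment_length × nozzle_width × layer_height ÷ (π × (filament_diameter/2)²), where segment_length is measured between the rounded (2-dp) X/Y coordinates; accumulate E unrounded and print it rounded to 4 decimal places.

G0 X-4.83 Y-1.29 Z4.80
G1 X-3.53 Y-3.53 E0.2067
G1 X-1.29 Y-4.83 E0.4135
G1 X1.29 Y-4.83 E0.6194
G1 X3.53 Y-3.53 E0.8262
G1 X4.83 Y-1.29 E1.0329
G1 X4.83 Y1.29 E1.2388
G1 X3.53 Y3.53 E1.4456
G1 X1.29 Y4.83 E1.6523
G1 X-1.29 Y4.83 E1.8583
G1 X-3.53 Y3.53 E2.0650
G1 X-4.83 Y1.29 E2.2717
G1 X-4.83 Y-1.29 E2.4777

At z = 4.8 mm: the r=5 sphere slices to a regular 12-gon of circumradius 4.996 (√(r²−h²) with h=0.2 from center); (rotated 15° about Z; rotation is an isometry so areas/perimeters/island counts are preserved). The outline is a single polygon with 12 vertices. Extrusion per mm of travel: 0.6 × 0.32 / (π × 0.875²) = 0.079824. Accumulating E over each segment gives final E = 2.4777.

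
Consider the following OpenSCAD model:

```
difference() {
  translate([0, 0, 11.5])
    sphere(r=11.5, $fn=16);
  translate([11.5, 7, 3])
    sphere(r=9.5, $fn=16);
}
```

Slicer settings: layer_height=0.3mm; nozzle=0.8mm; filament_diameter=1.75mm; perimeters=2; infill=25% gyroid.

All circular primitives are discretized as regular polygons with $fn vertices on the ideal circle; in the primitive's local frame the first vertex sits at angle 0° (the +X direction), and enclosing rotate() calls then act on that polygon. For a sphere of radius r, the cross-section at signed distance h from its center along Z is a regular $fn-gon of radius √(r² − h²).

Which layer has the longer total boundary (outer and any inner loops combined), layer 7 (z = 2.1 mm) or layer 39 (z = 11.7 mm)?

layer 39 (z = 11.7 mm)

Layer 7 (z = 2.1): the r=11.5 sphere contributes a regular 16-gon of circumradius √(11.5²−9.4²) = 6.625 (perimeter = 2·16·6.625·sin(180°/16) = 41.36 mm); the r=9.5 sphere at (11.5, 7) slices to a regular 16-gon of circumradius 9.457 (√(r²−h²) with h=0.9 from center) (perimeter = 2·16·9.457·sin(180°/16) = 59.04 mm); After the difference (first − rest): starting from the r=11.5 sphere, the r=9.5 sphere at (11.5, 7) partially overlaps it — only the 13.47 mm² overlap (of its 273.82 mm²) is removed, clipping the outline — boundary = 41.00 mm. So its perimeter = 41.00 mm. Layer 39 (z = 11.7): the r=11.5 sphere contributes a regular 16-gon of circumradius √(11.5²−0.2²) = 11.498 (perimeter = 2·16·11.498·sin(180°/16) = 71.78 mm); the r=9.5 sphere at (11.5, 7) contributes a regular 16-gon of circumradius √(9.5²−8.7²) = 3.816 (perimeter = 2·16·3.816·sin(180°/16) = 23.82 mm); After the difference (first − rest): starting from the r=11.5 sphere, the r=9.5 sphere at (11.5, 7) partially overlaps it — only the 6.55 mm² overlap (of its 44.57 mm²) is removed, clipping the outline — boundary = 72.52 mm. So its perimeter = 72.52 mm. Layer 39 is larger (72.52 vs 41.00 mm).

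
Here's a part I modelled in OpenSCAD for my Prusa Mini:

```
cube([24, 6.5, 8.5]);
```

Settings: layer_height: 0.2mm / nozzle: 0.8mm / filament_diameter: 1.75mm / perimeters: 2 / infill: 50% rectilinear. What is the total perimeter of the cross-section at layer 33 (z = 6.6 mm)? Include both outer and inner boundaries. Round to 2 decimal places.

At z = 6.6 mm: the cube (footprint 24×6.5) is included at this height (perimeter 61.00 mm). Overall, the cross-section is a single solid region. Total boundary length (outer) = 61.00 mm.

61.00 mm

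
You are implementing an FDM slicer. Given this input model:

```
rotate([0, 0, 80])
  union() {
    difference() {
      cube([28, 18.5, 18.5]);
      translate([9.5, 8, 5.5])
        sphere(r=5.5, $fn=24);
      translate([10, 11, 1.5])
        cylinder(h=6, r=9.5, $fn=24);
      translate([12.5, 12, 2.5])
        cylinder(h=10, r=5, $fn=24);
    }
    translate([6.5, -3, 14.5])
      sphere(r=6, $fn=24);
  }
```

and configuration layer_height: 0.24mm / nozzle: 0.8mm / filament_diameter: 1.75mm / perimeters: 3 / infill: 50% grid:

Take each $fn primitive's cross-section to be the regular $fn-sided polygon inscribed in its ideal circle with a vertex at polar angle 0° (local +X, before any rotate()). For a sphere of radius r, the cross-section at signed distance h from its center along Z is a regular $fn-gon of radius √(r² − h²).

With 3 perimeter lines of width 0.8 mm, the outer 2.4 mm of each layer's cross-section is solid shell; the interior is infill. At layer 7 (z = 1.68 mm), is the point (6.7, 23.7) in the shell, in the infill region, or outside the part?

At z = 1.68 mm: the cube (footprint 28×18.5) is included at this height; the r=5.5 sphere at (9.5, 8) slices to a regular 24-gon of circumradius 3.957 (√(r²−h²) with h=3.82 from center); the r=9.5 cylinder at (10, 11) contributes a regular 24-gon of circumradius 9.5; the cylinder at (12.5, 12) does not reach this height (z outside [2.5, 12.5]); After the difference (first − rest): starting from the 28×18.5 cube, the r=5.5 sphere at (9.5, 8) lies wholly inside it (removes its full 48.63 mm² and its 24.79 mm outline becomes a hole wall); the r=9.5 cylinder at (10, 11) partially overlaps it — only the 216.44 mm² overlap (of its 280.30 mm²) is removed, clipping the outline — 1 connected region; the sphere at (6.5, -3) does not reach this height (|z−center|=12.820 > r=6); Taking the union: only that combined region is present, so the union is just that shape — 1 connected region; (whole slice rotated 80° about Z — lengths, areas and connectivity unchanged). Overall, the cross-section is a single solid region. Undo the 80° rotation: the query point maps to (24.503, -2.483) in the un-rotated model frame. The nearest boundary edge runs (28.00, 0.00)→(0.00, 0.00); distance from the point to it = 2.48 mm. The point is not inside any of the regions above, so it lies outside the cross-section (2.48 mm from the nearest boundary).

outside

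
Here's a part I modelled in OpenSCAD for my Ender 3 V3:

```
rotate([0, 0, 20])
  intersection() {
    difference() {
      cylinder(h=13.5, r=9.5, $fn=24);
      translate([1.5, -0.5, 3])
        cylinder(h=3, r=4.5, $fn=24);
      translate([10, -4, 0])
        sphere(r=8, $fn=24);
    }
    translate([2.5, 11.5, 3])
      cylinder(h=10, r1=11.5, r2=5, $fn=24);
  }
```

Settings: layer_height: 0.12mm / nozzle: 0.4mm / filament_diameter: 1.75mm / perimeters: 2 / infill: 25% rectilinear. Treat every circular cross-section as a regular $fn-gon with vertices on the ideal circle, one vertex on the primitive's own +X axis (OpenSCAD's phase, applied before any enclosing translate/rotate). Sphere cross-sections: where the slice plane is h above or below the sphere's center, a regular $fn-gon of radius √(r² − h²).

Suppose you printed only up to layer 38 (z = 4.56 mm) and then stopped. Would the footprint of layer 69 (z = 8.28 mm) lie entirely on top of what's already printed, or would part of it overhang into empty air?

part overhangs

Compare the two slices. At z = 4.56: the r=9.5 cylinder gives a regular 24-gon of circumradius 9.5 (constant along its height) (area = (24/2)·9.500²·sin(360°/24) = 280.30 mm²); the cylinder at (1.5, -0.5): section is a regular 24-gon, circumradius r=4.5 (area = (24/2)·4.500²·sin(360°/24) = 62.89 mm²); the sphere at (10, -4): section is a regular 24-gon, circumradius = √(r²−h²) = √(8²−4.56²) = 6.573 (area = (24/2)·6.573²·sin(360°/24) = 134.19 mm²); After the difference (first − rest): starting from the r=9.5 cylinder (280.30 mm²), the r=4.5 cylinder at (1.5, -0.5) lies wholly inside it (removes its full 62.89 mm² and its 28.19 mm outline becomes a hole wall); the r=8 sphere at (10, -4) partially overlaps it — only the 34.10 mm² overlap (of its 134.19 mm²) is removed, clipping the outline — area = 183.31 mm²; the cone at (2.5, 11.5) (r1=11.5→r2=5) has section circumradius 10.486 here — a regular 24-gon (area = (24/2)·10.486²·sin(360°/24) = 341.51 mm²); Keeping only the common overlap: the cone at (2.5, 11.5) partially overlaps that combined region; clipping to the common part keeps 75.37 mm² — area = 75.37 mm²; (rotated 20° about Z; rotation is an isometry so areas/perimeters/island counts are preserved). At z = 8.28: the r=9.5 cylinder gives a regular 24-gon of circumradius 9.5 (constant along its height) (area = (24/2)·9.500²·sin(360°/24) = 280.30 mm²); the cylinder at (1.5, -0.5) is not intersected at this z (z outside [3, 6]); the sphere at (10, -4) is not intersected at this z (|z−center|=8.280 > r=8); After the difference (first − rest): none of the subtracted shapes is present at this height, so the r=9.5 cylinder is unchanged — area = 280.30 mm²; the cone at (2.5, 11.5) contributes a regular 24-gon of circumradius 8.068 (interpolated between r1=11.5 and r2=5 at t=0.528) (area = (24/2)·8.068²·sin(360°/24) = 202.17 mm²); Keeping only the common overlap: the cone at (2.5, 11.5) partially overlaps the result so far; clipping to the common part keeps 50.63 mm² — area = 50.63 mm²; (rotated 20° about Z; rotation is an isometry so areas/perimeters/island counts are preserved). Checking containment: at z = 8.28 the cross-section extends beyond the z = 4.56 cross-section by about 0.98 mm².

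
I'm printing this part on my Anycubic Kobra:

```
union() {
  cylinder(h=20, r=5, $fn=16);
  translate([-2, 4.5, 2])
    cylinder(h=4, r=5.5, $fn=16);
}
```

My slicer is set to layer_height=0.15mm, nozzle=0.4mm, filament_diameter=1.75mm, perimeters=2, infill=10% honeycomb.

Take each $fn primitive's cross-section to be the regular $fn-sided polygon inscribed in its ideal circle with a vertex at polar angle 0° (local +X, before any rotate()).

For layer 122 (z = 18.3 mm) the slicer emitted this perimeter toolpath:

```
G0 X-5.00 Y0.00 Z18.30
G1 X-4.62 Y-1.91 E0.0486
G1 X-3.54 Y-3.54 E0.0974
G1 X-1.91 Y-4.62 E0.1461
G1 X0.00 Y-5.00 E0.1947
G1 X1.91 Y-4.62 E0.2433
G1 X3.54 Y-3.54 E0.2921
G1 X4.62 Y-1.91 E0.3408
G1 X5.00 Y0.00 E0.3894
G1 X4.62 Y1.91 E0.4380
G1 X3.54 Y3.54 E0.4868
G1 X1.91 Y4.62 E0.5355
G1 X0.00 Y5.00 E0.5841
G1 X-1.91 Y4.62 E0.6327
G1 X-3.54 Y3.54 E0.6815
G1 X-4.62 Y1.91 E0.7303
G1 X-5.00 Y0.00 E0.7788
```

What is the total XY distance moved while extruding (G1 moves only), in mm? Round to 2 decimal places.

31.22 mm

Sum the Euclidean lengths of each G1 segment: total = 31.22 mm.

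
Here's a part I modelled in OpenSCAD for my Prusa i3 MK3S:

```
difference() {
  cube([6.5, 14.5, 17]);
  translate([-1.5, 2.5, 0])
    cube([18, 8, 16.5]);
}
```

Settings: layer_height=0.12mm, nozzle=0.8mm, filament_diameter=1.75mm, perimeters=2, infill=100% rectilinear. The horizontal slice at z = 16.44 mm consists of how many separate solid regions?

At z = 16.44 mm: the cube is present — its section is the full 6.5×14.5 rectangle; the 18×8 cube at (-1.5, 2.5) contributes its full rectangle; Subtracting the remaining from the first: starting from the 6.5×14.5 cube, the 18×8 cube at (-1.5, 2.5) partially overlaps it — only the 52.00 mm² overlap (of its 144.00 mm²) is removed, clipping the outline — 2 connected regions. The result has 2 disconnected regions.

2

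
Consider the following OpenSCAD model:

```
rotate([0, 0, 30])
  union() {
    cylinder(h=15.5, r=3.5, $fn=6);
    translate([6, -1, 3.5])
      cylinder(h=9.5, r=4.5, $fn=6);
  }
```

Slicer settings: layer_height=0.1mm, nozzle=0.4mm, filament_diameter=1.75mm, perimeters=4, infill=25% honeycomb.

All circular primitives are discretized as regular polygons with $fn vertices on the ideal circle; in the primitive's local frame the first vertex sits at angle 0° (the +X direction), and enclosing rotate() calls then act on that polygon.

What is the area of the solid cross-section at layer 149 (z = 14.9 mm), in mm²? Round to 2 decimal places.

At z = 14.9 mm: the cylinder: section is a regular 6-gon, circumradius r=3.5 (area = (6/2)·3.500²·sin(360°/6) = 31.83 mm²); the cylinder at (6, -1) does not reach this height (z outside [3.5, 13]); Merging all regions: only the r=3.5 cylinder is present, so the union is just that shape — area = 31.83 mm²; (whole slice rotated 30° about Z — lengths, areas and connectivity unchanged). Overall, the cross-section is a single solid region. Net area = 31.83 mm².

31.83 mm²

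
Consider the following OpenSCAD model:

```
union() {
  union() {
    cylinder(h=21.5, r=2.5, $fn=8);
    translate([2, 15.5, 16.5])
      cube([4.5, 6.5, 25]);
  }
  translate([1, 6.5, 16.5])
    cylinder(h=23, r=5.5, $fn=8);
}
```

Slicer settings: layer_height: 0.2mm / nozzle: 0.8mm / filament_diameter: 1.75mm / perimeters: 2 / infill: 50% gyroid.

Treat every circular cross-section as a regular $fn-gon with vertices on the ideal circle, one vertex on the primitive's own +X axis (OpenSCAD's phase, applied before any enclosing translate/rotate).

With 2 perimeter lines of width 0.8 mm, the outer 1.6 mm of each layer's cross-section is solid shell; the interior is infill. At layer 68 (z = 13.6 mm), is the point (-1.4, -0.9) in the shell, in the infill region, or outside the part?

At z = 13.6 mm: the r=2.5 cylinder gives a regular 8-gon of circumradius 2.5 (constant along its height); the cube at (2, 15.5) is absent (z outside [16.5, 41.5]); Taking the union: only the r=2.5 cylinder is present, so the union is just that shape — 1 connected region; the cylinder at (1, 6.5) is absent (z outside [16.5, 39.5]); Combining (union): only the result so far is present, so the union is just that shape — 1 connected region. Overall, the cross-section is a single solid region. The nearest boundary edge runs (-2.50, 0.00)→(-1.77, -1.77); distance from the point to it = 0.67 mm. The point is inside the cross-section, 0.67 mm from the nearest boundary — within the 1.6 mm shell band (2 × 0.8).

shell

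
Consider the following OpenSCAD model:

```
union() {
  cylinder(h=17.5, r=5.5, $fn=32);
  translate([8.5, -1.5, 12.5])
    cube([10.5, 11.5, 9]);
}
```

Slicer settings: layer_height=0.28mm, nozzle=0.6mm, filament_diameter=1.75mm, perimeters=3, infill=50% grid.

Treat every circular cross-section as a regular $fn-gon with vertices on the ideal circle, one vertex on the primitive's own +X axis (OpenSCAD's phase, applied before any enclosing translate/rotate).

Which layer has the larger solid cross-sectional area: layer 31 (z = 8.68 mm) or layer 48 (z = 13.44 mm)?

layer 48 (z = 13.44 mm)

Layer 31 (z = 8.68): the r=5.5 cylinder contributes a regular 32-gon of circumradius 5.5 (area = (32/2)·5.500²·sin(360°/32) = 94.42 mm²); the cube at (8.5, -1.5) is not intersected at this z (z outside [12.5, 21.5]); Taking the union: only the r=5.5 cylinder is present, so the union is just that shape — area = 94.42 mm². So its area = 94.42 mm². Layer 48 (z = 13.44): the cylinder: section is a regular 32-gon, circumradius r=5.5 (area = (32/2)·5.500²·sin(360°/32) = 94.42 mm²); the 10.5×11.5 cube at (8.5, -1.5) contributes its full rectangle (area 120.75 mm²); Taking the union: the 2 present regions are separate (no shared area or edge), so areas and boundary lengths simply add and each stays a separate island — area = 215.17 mm². So its area = 215.17 mm². Layer 48 is larger (215.17 vs 94.42 mm²).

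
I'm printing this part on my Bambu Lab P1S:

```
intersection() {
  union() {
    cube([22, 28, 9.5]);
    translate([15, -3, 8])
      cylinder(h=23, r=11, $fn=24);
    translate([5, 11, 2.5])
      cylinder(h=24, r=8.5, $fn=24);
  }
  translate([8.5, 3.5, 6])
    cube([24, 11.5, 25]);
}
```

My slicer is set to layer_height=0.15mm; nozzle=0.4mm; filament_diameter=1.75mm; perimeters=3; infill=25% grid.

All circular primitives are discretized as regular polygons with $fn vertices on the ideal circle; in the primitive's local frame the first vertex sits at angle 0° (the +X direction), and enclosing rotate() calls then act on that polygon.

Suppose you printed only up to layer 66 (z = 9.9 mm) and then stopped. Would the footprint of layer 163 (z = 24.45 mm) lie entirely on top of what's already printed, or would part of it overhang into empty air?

Compare the two slices. At z = 9.9: the cube does not reach this height (z outside [0, 9.5]); the r=11 cylinder at (15, -3) contributes a regular 24-gon of circumradius 11 (area = (24/2)·11.000²·sin(360°/24) = 375.81 mm²); the cylinder at (5, 11): section is a regular 24-gon, circumradius r=8.5 (area = (24/2)·8.500²·sin(360°/24) = 224.40 mm²); Merging all regions: the regions partially overlap — summed areas 600.20 mm² minus the doubly-counted overlap 13.05 mm² gives 587.15 mm² — area = 587.15 mm²; the cube at (8.5, 3.5) is present — its section is the full 24×11.5 rectangle (area 276.00 mm²); Taking the intersection: the 24×11.5 cube at (8.5, 3.5) partially overlaps the result so far; clipping to the common part keeps 89.04 mm² — area = 89.04 mm². At z = 24.45: the cube is absent (z outside [0, 9.5]); the r=11 cylinder at (15, -3) contributes a regular 24-gon of circumradius 11 (area = (24/2)·11.000²·sin(360°/24) = 375.81 mm²); the r=8.5 cylinder at (5, 11) gives a regular 24-gon of circumradius 8.5 (constant along its height) (area = (24/2)·8.500²·sin(360°/24) = 224.40 mm²); Combining (union): the regions partially overlap — summed areas 600.20 mm² minus the doubly-counted overlap 13.05 mm² gives 587.15 mm² — area = 587.15 mm²; the 24×11.5 cube at (8.5, 3.5) contributes its full rectangle (area 276.00 mm²); Taking the intersection: the 24×11.5 cube at (8.5, 3.5) partially overlaps the result so far; clipping to the common part keeps 89.04 mm² — area = 89.04 mm². Checking containment: the cross-section at z = 24.45 is a subset of the cross-section at z = 9.9.

entirely on top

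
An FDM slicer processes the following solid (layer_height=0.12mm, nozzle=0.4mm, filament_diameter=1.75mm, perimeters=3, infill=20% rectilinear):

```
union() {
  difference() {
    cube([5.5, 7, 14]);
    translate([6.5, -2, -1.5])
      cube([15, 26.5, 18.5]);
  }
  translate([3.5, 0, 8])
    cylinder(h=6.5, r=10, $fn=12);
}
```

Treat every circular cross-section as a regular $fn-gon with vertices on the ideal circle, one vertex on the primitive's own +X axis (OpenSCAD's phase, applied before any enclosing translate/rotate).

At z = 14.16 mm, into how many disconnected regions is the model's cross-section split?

At z = 14.16 mm: the cube does not reach this height (z outside [0, 14]); the cube at (6.5, -2) (footprint 15×26.5) is included at this height; After the difference (first − rest): the first operand is absent here, so nothing remains; the r=10 cylinder at (3.5, 0) contributes a regular 12-gon of circumradius 10; Combining (union): only the r=10 cylinder at (3.5, 0) is present, so the union is just that shape — 1 connected region. The result has 1 disconnected region.

1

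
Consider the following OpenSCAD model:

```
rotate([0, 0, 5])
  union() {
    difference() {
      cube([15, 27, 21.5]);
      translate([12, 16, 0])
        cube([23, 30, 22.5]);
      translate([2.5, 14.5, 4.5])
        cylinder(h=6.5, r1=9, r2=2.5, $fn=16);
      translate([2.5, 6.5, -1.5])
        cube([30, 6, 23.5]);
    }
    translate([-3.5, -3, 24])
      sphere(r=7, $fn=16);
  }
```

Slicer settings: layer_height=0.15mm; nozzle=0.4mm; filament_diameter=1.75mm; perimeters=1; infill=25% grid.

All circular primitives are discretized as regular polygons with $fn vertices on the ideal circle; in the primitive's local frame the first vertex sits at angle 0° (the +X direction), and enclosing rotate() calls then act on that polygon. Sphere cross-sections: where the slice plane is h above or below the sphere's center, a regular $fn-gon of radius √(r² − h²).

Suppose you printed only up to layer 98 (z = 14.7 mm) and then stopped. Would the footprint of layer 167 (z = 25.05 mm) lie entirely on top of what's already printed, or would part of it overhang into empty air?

Compare the two slices. At z = 14.7: the 15×27 cube contributes its full rectangle (area 405.00 mm²); the 23×30 cube at (12, 16) contributes its full rectangle (area 690.00 mm²); the cone at (2.5, 14.5) does not reach this height (z outside [4.5, 11]); the 30×6 cube at (2.5, 6.5) contributes its full rectangle (area 180.00 mm²); Subtracting the remaining from the first: starting from the 15×27 cube (405.00 mm²), the 23×30 cube at (12, 16) partially overlaps it — only the 33.00 mm² overlap (of its 690.00 mm²) is removed, clipping the outline; the 30×6 cube at (2.5, 6.5) partially overlaps it — only the 75.00 mm² overlap (of its 180.00 mm²) is removed, clipping the outline — area = 297.00 mm²; the sphere at (-3.5, -3) is absent (|z−center|=9.300 > r=7); Combining (union): only that combined region is present, so the union is just that shape — area = 297.00 mm²; (rotated 5° about Z; rotation is an isometry so areas/perimeters/island counts are preserved). At z = 25.05: the cube is absent (z outside [0, 21.5]); the cube at (12, 16) is not intersected at this z (z outside [0, 22.5]); the cone at (2.5, 14.5) is not intersected at this z (z outside [4.5, 11]); the cube at (2.5, 6.5) is absent (z outside [-1.5, 22]); Subtracting the remaining from the first: the first operand is absent here, so nothing remains; the sphere at (-3.5, -3): section is a regular 16-gon, circumradius = √(r²−h²) = √(7²−1.05²) = 6.921 (area = (16/2)·6.921²·sin(360°/16) = 146.64 mm²); Merging all regions: only the r=7 sphere at (-3.5, -3) is present, so the union is just that shape — area = 146.64 mm²; (whole slice rotated 5° about Z — lengths, areas and connectivity unchanged). Checking containment: at z = 25.05 the cross-section extends beyond the z = 14.7 cross-section by about 142.15 mm².

part overhangs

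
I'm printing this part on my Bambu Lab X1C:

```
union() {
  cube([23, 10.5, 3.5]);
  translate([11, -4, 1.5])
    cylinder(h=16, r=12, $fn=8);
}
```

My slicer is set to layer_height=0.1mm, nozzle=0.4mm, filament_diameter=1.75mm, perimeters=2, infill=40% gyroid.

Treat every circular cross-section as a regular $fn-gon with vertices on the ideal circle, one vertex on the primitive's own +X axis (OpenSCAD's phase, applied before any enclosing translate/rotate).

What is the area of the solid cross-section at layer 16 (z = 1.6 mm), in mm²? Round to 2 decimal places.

At z = 1.6 mm: the cube (footprint 23×10.5) is included at this height (area 241.50 mm²); the cylinder at (11, -4): section is a regular 8-gon, circumradius r=12 (area = (8/2)·12.000²·sin(360°/8) = 407.29 mm²); Combining (union): the regions partially overlap — summed areas 648.79 mm² minus the doubly-counted overlap 114.27 mm² gives 534.52 mm² — area = 534.52 mm². Overall, the cross-section is a single solid region. Net area = 534.52 mm².

534.52 mm²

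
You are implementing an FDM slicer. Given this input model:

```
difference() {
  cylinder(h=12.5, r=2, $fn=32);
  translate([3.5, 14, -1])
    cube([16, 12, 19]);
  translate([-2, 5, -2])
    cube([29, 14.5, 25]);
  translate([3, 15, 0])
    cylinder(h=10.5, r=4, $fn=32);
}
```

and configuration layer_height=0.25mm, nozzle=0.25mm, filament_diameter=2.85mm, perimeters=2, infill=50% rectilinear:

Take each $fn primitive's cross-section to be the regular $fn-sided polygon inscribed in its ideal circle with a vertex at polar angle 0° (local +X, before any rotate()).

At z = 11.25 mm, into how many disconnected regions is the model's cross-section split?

1

At z = 11.25 mm: the r=2 cylinder gives a regular 32-gon of circumradius 2 (constant along its height); the 16×12 cube at (3.5, 14) contributes its full rectangle; the cube at (-2, 5) is present — its section is the full 29×14.5 rectangle; the cylinder at (3, 15) does not reach this height (z outside [0, 10.5]); Subtracting the remaining from the first: starting from the r=2 cylinder, the 16×12 cube at (3.5, 14) misses the remaining region (no effect); the 29×14.5 cube at (-2, 5) misses the remaining region (no effect) — 1 connected region. The result has 1 disconnected region.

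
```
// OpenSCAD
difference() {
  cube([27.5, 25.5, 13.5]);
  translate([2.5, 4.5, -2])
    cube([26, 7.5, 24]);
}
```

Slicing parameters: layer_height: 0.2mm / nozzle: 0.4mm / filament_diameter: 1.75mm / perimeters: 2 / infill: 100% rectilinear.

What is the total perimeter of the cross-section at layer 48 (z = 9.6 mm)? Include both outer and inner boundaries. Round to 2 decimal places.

At z = 9.6 mm: the cube is present — its section is the full 27.5×25.5 rectangle (perimeter 106.00 mm); the 26×7.5 cube at (2.5, 4.5) contributes its full rectangle (perimeter 67.00 mm); Subtracting the remaining from the first: starting from the 27.5×25.5 cube, the 26×7.5 cube at (2.5, 4.5) partially overlaps it — only the 187.50 mm² overlap (of its 195.00 mm²) is removed, clipping the outline — boundary = 156.00 mm. Overall, the cross-section is a single solid region. Total boundary length (outer) = 156.00 mm.

156.00 mm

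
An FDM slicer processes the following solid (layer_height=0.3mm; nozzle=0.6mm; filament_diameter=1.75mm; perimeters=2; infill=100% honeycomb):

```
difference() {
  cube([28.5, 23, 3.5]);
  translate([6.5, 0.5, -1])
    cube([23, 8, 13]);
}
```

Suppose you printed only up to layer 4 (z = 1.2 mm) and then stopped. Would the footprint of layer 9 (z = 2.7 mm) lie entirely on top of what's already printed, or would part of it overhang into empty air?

entirely on top

Compare the two slices. At z = 1.2: the cube is present — its section is the full 28.5×23 rectangle (area 655.50 mm²); the cube at (6.5, 0.5) (footprint 23×8) is included at this height (area 184.00 mm²); Taking the first minus the rest: starting from the 28.5×23 cube (655.50 mm²), the 23×8 cube at (6.5, 0.5) partially overlaps it — only the 176.00 mm² overlap (of its 184.00 mm²) is removed, clipping the outline — area = 479.50 mm². At z = 2.7: the 28.5×23 cube contributes its full rectangle (area 655.50 mm²); the cube at (6.5, 0.5) (footprint 23×8) is included at this height (area 184.00 mm²); Subtracting the remaining from the first: starting from the 28.5×23 cube (655.50 mm²), the 23×8 cube at (6.5, 0.5) partially overlaps it — only the 176.00 mm² overlap (of its 184.00 mm²) is removed, clipping the outline — area = 479.50 mm². Checking containment: the cross-section at z = 2.7 is a subset of the cross-section at z = 1.2.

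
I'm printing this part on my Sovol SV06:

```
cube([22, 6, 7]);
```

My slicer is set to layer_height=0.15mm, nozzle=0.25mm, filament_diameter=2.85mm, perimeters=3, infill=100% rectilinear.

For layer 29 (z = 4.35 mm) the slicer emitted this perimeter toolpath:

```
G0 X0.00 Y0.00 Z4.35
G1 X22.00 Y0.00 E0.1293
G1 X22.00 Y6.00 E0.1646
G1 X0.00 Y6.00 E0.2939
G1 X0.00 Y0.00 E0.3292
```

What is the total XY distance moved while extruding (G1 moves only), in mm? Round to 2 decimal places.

56.00 mm

Sum the Euclidean lengths of each G1 segment: total = 56.00 mm.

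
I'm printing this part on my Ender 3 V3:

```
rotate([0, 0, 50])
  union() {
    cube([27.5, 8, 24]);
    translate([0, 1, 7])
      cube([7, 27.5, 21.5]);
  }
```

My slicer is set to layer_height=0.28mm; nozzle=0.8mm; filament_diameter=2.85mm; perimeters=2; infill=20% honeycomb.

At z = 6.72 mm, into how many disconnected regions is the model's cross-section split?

1

At z = 6.72 mm: the cube (footprint 27.5×8) is included at this height; the cube at (0, 1) is absent (z outside [7, 28.5]); Combining (union): only the 27.5×8 cube is present, so the union is just that shape — 1 connected region; (whole slice rotated 50° about Z — lengths, areas and connectivity unchanged). The result has 1 disconnected region.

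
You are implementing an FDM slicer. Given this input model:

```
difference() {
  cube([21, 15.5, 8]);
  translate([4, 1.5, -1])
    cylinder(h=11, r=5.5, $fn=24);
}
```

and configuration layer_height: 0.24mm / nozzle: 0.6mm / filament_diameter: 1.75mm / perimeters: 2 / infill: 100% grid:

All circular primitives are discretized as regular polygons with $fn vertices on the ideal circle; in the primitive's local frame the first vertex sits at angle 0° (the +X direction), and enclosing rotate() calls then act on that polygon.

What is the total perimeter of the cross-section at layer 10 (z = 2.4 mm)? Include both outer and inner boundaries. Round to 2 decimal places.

At z = 2.4 mm: the cube is present — its section is the full 21×15.5 rectangle (perimeter 73.00 mm); the r=5.5 cylinder at (4, 1.5) gives a regular 24-gon of circumradius 5.5 (constant along its height) (perimeter = 2·24·5.500·sin(180°/24) = 34.46 mm); Taking the first minus the rest: starting from the 21×15.5 cube, the r=5.5 cylinder at (4, 1.5) partially overlaps it — only the 57.32 mm² overlap (of its 93.95 mm²) is removed, clipping the outline — boundary = 73.10 mm. Overall, the cross-section is a single solid region. Total boundary length (outer) = 73.10 mm.

73.10 mm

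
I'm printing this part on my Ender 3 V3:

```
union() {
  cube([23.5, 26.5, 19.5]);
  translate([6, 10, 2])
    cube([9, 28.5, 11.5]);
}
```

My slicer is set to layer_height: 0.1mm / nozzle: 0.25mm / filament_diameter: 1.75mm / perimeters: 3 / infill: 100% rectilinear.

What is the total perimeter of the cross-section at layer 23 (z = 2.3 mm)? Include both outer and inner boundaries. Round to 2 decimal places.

At z = 2.3 mm: the cube (footprint 23.5×26.5) is included at this height (perimeter 100.00 mm); the cube at (6, 10) is present — its section is the full 9×28.5 rectangle (perimeter 75.00 mm); Taking the union: the regions partially overlap (shared area 148.50 mm²), so the edge portions inside another operand are dropped and the merged outline is re-measured after clipping — boundary = 124.00 mm. Overall, the cross-section is a single solid region. Total boundary length (outer) = 124.00 mm.

124.00 mm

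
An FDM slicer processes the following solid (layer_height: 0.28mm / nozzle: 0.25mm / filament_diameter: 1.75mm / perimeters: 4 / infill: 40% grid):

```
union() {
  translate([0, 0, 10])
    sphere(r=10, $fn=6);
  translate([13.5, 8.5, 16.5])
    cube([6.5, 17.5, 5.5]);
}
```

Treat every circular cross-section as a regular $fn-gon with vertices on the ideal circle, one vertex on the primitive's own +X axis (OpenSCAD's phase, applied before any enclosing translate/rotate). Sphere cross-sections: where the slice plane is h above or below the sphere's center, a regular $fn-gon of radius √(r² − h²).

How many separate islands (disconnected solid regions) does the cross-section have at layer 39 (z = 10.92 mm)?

At z = 10.92 mm: the r=10 sphere contributes a regular 6-gon of circumradius √(10²−0.92²) = 9.958; the cube at (13.5, 8.5) does not reach this height (z outside [16.5, 22]); Taking the union: only the r=10 sphere is present, so the union is just that shape — 1 connected region. Overall, the cross-section is a single solid region. Island count = 1.

1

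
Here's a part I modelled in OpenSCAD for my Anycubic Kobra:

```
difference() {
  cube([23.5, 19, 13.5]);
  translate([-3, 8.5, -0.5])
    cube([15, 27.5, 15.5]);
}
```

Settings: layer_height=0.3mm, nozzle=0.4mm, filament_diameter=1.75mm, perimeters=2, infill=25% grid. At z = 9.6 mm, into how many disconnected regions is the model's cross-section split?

At z = 9.6 mm: the cube is present — its section is the full 23.5×19 rectangle; the cube at (-3, 8.5) is present — its section is the full 15×27.5 rectangle; Taking the first minus the rest: starting from the 23.5×19 cube, the 15×27.5 cube at (-3, 8.5) partially overlaps it — only the 126.00 mm² overlap (of its 412.50 mm²) is removed, clipping the outline — 1 connected region. The result has 1 disconnected region.

1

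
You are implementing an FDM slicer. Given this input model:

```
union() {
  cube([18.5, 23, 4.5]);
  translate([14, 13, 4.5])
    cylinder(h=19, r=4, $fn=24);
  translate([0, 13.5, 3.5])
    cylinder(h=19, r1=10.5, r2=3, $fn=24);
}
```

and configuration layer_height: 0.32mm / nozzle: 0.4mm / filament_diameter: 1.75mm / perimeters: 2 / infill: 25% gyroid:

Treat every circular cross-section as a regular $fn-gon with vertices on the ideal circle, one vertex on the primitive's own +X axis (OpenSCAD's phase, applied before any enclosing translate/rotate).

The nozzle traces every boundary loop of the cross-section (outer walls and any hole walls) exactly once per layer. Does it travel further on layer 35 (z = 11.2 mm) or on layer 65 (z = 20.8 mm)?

layer 35 (z = 11.2 mm)

Layer 35 (z = 11.2): the cube is absent (z outside [0, 4.5]); the r=4 cylinder at (14, 13) contributes a regular 24-gon of circumradius 4 (perimeter = 2·24·4.000·sin(180°/24) = 25.06 mm); the cone at (0, 13.5): at t=0.405 of its height the radius interpolates to r₁+(r₂−r₁)t = 7.461, giving a regular 24-gon of that circumradius (perimeter = 2·24·7.461·sin(180°/24) = 46.74 mm); Taking the union: the 2 present regions are separate (no shared area or edge), so areas and boundary lengths simply add and each stays a separate island — boundary = 71.80 mm. So its perimeter = 71.80 mm. Layer 65 (z = 20.8): the cube is absent (z outside [0, 4.5]); the r=4 cylinder at (14, 13) gives a regular 24-gon of circumradius 4 (constant along its height) (perimeter = 2·24·4.000·sin(180°/24) = 25.06 mm); the cone at (0, 13.5): at t=0.911 of its height the radius interpolates to r₁+(r₂−r₁)t = 3.671, giving a regular 24-gon of that circumradius (perimeter = 2·24·3.671·sin(180°/24) = 23.00 mm); Combining (union): the 2 present regions are separate (no shared area or edge), so areas and boundary lengths simply add and each stays a separate island — boundary = 48.06 mm. So its perimeter = 48.06 mm. Layer 35 is larger (71.80 vs 48.06 mm).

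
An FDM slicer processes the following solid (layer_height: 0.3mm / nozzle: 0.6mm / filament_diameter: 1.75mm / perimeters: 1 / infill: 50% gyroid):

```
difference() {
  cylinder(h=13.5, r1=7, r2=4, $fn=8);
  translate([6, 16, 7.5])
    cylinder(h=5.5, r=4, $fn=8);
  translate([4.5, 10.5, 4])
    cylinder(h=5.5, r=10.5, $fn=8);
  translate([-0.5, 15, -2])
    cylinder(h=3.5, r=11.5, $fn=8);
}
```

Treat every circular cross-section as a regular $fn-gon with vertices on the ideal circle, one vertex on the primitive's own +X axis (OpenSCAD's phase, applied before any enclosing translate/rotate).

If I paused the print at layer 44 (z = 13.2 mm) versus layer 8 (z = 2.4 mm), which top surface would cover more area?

Layer 44 (z = 13.2): the cone (r1=7→r2=4) has section circumradius 4.067 here — a regular 8-gon (area = (8/2)·4.067²·sin(360°/8) = 46.78 mm²); the cylinder at (6, 16) is absent (z outside [7.5, 13]); the cylinder at (4.5, 10.5) is absent (z outside [4, 9.5]); the cylinder at (-0.5, 15) is not intersected at this z (z outside [-2, 1.5]); Taking the first minus the rest: none of the subtracted shapes is present at this height, so the cone is unchanged — area = 46.78 mm². So its area = 46.78 mm². Layer 8 (z = 2.4): the cone (r1=7→r2=4) has section circumradius 6.467 here — a regular 8-gon (area = (8/2)·6.467²·sin(360°/8) = 118.28 mm²); the cylinder at (6, 16) is not intersected at this z (z outside [7.5, 13]); the cylinder at (4.5, 10.5) is not intersected at this z (z outside [4, 9.5]); the cylinder at (-0.5, 15) does not reach this height (z outside [-2, 1.5]); Subtracting the remaining from the first: none of the subtracted shapes is present at this height, so the cone is unchanged — area = 118.28 mm². So its area = 118.28 mm². Layer 8 is larger (118.28 vs 46.78 mm²).

layer 8 (z = 2.4 mm)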